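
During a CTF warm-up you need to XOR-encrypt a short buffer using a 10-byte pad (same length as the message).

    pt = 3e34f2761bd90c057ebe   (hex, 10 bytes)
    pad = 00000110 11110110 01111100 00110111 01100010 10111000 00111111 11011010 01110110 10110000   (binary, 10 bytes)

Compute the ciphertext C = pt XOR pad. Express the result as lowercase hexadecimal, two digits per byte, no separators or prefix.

38c28e41796133df080e

00111110 XOR 00000110 = 00111000
00110100 XOR 11110110 = 11000010
11110010 XOR 01111100 = 10001110
01110110 XOR 00110111 = 01000001
00011011 XOR 01100010 = 01111001
11011001 XOR 10111000 = 01100001
00001100 XOR 00111111 = 00110011
00000101 XOR 11011010 = 11011111
01111110 XOR 01110110 = 00001000
10111110 XOR 10110000 = 00001110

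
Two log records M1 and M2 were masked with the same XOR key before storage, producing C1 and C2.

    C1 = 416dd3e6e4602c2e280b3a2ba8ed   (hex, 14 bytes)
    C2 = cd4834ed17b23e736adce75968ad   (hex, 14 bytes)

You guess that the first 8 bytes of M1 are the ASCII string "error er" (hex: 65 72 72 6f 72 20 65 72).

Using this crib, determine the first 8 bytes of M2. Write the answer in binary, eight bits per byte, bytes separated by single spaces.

First, C1 ⊕ C2 = (M1 ⊕ K) ⊕ (M2 ⊕ K) = M1 ⊕ M2, so the key drops out. Then M2 = (M1 ⊕ M2) ⊕ M1 over the first 8 bytes.
byte 0: (41 ⊕ cd) ⊕ 65 = 8c ⊕ 65 = e9
byte 1: (6d ⊕ 48) ⊕ 72 = 25 ⊕ 72 = 57
byte 2: (d3 ⊕ 34) ⊕ 72 = e7 ⊕ 72 = 95
byte 3: (e6 ⊕ ed) ⊕ 6f = 0b ⊕ 6f = 64
byte 4: (e4 ⊕ 17) ⊕ 72 = f3 ⊕ 72 = 81
byte 5: (60 ⊕ b2) ⊕ 20 = d2 ⊕ 20 = f2
byte 6: (2c ⊕ 3e) ⊕ 65 = 12 ⊕ 65 = 77
byte 7: (2e ⊕ 73) ⊕ 72 = 5d ⊕ 72 = 2f

11101001 01010111 10010101 01100100 10000001 11110010 01110111 00101111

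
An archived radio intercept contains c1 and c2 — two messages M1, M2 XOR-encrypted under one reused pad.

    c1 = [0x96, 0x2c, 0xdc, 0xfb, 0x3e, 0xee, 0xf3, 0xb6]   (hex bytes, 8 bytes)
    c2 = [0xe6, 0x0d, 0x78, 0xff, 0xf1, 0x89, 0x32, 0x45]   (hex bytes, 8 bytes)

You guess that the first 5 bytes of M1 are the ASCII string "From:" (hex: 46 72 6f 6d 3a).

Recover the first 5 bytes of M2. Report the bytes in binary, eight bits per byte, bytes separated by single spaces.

First, c1 ⊕ c2 = (M1 ⊕ K) ⊕ (M2 ⊕ K) = M1 ⊕ M2, so the key drops out. Then M2 = (M1 ⊕ M2) ⊕ M1 over the first 5 bytes.
byte 0: (96 xor e6) xor 46 = 70 xor 46 = 36
byte 1: (2c xor 0d) xor 72 = 21 xor 72 = 53
byte 2: (dc xor 78) xor 6f = a4 xor 6f = cb
byte 3: (fb xor ff) xor 6d = 04 xor 6d = 69
byte 4: (3e xor f1) xor 3a = cf xor 3a = f5

00110110 01010011 11001011 01101001 11110101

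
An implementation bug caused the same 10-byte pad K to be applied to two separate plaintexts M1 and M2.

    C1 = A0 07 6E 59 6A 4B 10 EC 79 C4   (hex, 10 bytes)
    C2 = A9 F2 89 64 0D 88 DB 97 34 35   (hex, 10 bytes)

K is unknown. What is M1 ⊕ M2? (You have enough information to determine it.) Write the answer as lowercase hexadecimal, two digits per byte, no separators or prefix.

C1 ⊕ C2 = (M1 ⊕ K) ⊕ (M2 ⊕ K) = M1 ⊕ M2 — the shared key cancels under XOR.
byte 0: a0 ⊕ a9 = 09
byte 1: 07 ⊕ f2 = f5
byte 2: 6e ⊕ 89 = e7
byte 3: 59 ⊕ 64 = 3d
byte 4: 6a ⊕ 0d = 67
byte 5: 4b ⊕ 88 = c3
byte 6: 10 ⊕ db = cb
byte 7: ec ⊕ 97 = 7b
byte 8: 79 ⊕ 34 = 4d
byte 9: c4 ⊕ 35 = f1

09f5e73d67c3cb7b4df1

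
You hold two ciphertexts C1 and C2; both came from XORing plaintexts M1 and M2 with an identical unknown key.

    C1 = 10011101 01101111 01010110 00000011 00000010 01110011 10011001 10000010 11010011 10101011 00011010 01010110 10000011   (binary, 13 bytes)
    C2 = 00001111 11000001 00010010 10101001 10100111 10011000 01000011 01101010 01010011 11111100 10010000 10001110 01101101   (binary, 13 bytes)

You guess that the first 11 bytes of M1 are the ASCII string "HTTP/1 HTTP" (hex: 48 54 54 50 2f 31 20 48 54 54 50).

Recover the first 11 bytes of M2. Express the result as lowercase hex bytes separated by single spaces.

da fa 10 fa 8a da fa a0 d4 03 da

First, C1 ⊕ C2 = (M1 ⊕ K) ⊕ (M2 ⊕ K) = M1 ⊕ M2, so the key drops out. Then M2 = (M1 ⊕ M2) ⊕ M1 over the first 11 bytes.
byte 0: (9d XOR 0f) XOR 48 = 92 XOR 48 = da
byte 1: (6f XOR c1) XOR 54 = ae XOR 54 = fa
byte 2: (56 XOR 12) XOR 54 = 44 XOR 54 = 10
byte 3: (03 XOR a9) XOR 50 = aa XOR 50 = fa
byte 4: (02 XOR a7) XOR 2f = a5 XOR 2f = 8a
byte 5: (73 XOR 98) XOR 31 = eb XOR 31 = da
byte 6: (99 XOR 43) XOR 20 = da XOR 20 = fa
byte 7: (82 XOR 6a) XOR 48 = e8 XOR 48 = a0
byte 8: (d3 XOR 53) XOR 54 = 80 XOR 54 = d4
byte 9: (ab XOR fc) XOR 54 = 57 XOR 54 = 03
byte 10: (1a XOR 90) XOR 50 = 8a XOR 50 = da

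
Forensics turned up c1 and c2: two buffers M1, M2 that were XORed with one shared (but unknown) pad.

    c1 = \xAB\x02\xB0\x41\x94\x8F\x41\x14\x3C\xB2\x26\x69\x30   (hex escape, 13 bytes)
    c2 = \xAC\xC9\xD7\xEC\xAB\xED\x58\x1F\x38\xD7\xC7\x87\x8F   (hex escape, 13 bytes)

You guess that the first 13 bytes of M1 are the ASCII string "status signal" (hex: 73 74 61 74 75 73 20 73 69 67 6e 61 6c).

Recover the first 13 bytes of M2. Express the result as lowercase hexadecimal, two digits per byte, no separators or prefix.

74bf06d94a1139786d028f8fd3

First, c1 ⊕ c2 = (M1 ⊕ K) ⊕ (M2 ⊕ K) = M1 ⊕ M2, so the key drops out. Then M2 = (M1 ⊕ M2) ⊕ M1 over the first 13 bytes.
byte 0: (ab xor ac) xor 73 = 07 xor 73 = 74
byte 1: (02 xor c9) xor 74 = cb xor 74 = bf
byte 2: (b0 xor d7) xor 61 = 67 xor 61 = 06
byte 3: (41 xor ec) xor 74 = ad xor 74 = d9
byte 4: (94 xor ab) xor 75 = 3f xor 75 = 4a
byte 5: (8f xor ed) xor 73 = 62 xor 73 = 11
byte 6: (41 xor 58) xor 20 = 19 xor 20 = 39
byte 7: (14 xor 1f) xor 73 = 0b xor 73 = 78
byte 8: (3c xor 38) xor 69 = 04 xor 69 = 6d
byte 9: (b2 xor d7) xor 67 = 65 xor 67 = 02
byte 10: (26 xor c7) xor 6e = e1 xor 6e = 8f
byte 11: (69 xor 87) xor 61 = ee xor 61 = 8f
byte 12: (30 xor 8f) xor 6c = bf xor 6c = d3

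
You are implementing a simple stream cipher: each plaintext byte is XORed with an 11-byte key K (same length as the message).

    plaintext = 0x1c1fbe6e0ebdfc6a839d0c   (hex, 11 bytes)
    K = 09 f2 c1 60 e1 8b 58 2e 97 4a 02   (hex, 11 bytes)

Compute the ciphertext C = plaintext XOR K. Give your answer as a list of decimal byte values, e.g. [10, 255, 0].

[21, 237, 127, 14, 239, 54, 164, 68, 20, 215, 14]

XOR is its own inverse, so applying the key byte-wise gives the result directly.
byte 0:  28 XOR   9 =  21
byte 1:  31 XOR 242 = 237
byte 2: 190 XOR 193 = 127
byte 3: 110 XOR  96 =  14
byte 4:  14 XOR 225 = 239
byte 5: 189 XOR 139 =  54
byte 6: 252 XOR  88 = 164
byte 7: 106 XOR  46 =  68
byte 8: 131 XOR 151 =  20
byte 9: 157 XOR  74 = 215
byte 10:  12 XOR   2 =  14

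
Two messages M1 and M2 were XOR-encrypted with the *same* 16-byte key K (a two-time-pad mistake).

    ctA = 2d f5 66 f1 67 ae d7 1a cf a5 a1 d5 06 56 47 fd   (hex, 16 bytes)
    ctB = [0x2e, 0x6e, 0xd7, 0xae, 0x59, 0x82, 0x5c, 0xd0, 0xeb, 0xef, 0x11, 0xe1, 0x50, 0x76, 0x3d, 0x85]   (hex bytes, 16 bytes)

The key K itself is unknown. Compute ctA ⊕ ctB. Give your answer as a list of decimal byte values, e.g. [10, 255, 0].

ctA ⊕ ctB = (M1 ⊕ K) ⊕ (M2 ⊕ K) = M1 ⊕ M2 — the shared key cancels under XOR.
 45 ⊕  46 =   3
245 ⊕ 110 = 155
102 ⊕ 215 = 177
241 ⊕ 174 =  95
103 ⊕  89 =  62
174 ⊕ 130 =  44
215 ⊕  92 = 139
 26 ⊕ 208 = 202
207 ⊕ 235 =  36
165 ⊕ 239 =  74
161 ⊕  17 = 176
213 ⊕ 225 =  52
  6 ⊕  80 =  86
 86 ⊕ 118 =  32
 71 ⊕  61 = 122
253 ⊕ 133 = 120

[3, 155, 177, 95, 62, 44, 139, 202, 36, 74, 176, 52, 86, 32, 122, 120]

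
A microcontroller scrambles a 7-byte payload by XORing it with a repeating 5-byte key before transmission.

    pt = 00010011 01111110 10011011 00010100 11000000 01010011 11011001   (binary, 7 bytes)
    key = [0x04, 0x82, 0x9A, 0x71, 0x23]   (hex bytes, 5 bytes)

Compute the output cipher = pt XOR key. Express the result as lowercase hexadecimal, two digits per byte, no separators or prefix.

17fc0165e3575b

The 5-byte key repeats, so the effective keystream is 04 82 9a 71 23 04 82.
byte 0: 13 ^ 04 = 17
byte 1: 7e ^ 82 = fc
byte 2: 9b ^ 9a = 01
byte 3: 14 ^ 71 = 65
byte 4: c0 ^ 23 = e3
byte 5: 53 ^ 04 = 57
byte 6: d9 ^ 82 = 5b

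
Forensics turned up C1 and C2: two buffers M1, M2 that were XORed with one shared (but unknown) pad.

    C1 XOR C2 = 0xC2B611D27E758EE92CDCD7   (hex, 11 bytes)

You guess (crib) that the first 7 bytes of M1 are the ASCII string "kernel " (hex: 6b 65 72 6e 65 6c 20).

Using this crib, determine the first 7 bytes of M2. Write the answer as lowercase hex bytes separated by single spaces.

a9 d3 63 bc 1b 19 ae

Since C1 ⊕ C2 = M1 ⊕ M2, XORing with the guessed M1 bytes yields the corresponding M2 bytes: M2 = (C1 ⊕ C2) ⊕ M1.
byte 0: 194 xor 107 = 169
byte 1: 182 xor 101 = 211
byte 2:  17 xor 114 =  99
byte 3: 210 xor 110 = 188
byte 4: 126 xor 101 =  27
byte 5: 117 xor 108 =  25
byte 6: 142 xor  32 = 174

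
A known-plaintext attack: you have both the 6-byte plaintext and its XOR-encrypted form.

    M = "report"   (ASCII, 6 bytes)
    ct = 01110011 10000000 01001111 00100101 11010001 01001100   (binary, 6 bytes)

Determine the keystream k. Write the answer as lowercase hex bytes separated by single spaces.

Since ct = M ⊕ k, XORing both sides with M gives k = M ⊕ ct.
byte 0: 01110010 ^ 01110011 = 00000001
byte 1: 01100101 ^ 10000000 = 11100101
byte 2: 01110000 ^ 01001111 = 00111111
byte 3: 01101111 ^ 00100101 = 01001010
byte 4: 01110010 ^ 11010001 = 10100011
byte 5: 01110100 ^ 01001100 = 00111000

01 e5 3f 4a a3 38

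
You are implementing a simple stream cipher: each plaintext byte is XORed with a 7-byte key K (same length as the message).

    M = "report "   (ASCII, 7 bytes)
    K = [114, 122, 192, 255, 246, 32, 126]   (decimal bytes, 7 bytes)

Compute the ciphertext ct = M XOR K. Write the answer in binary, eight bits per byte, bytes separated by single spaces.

00000000 00011111 10110000 10010000 10000100 01010100 01011110

XOR is its own inverse, so applying the key byte-wise gives the result directly.
byte 0: 01110010 ^ 01110010 = 00000000
byte 1: 01100101 ^ 01111010 = 00011111
byte 2: 01110000 ^ 11000000 = 10110000
byte 3: 01101111 ^ 11111111 = 10010000
byte 4: 01110010 ^ 11110110 = 10000100
byte 5: 01110100 ^ 00100000 = 01010100
byte 6: 00100000 ^ 01111110 = 01011110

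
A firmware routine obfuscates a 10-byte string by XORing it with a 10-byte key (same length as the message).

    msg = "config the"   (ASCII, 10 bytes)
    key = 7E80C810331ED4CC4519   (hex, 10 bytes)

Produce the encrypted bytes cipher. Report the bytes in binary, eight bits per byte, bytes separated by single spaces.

XOR is its own inverse, so applying the key byte-wise gives the result directly.
01100011 XOR 01111110 = 00011101
01101111 XOR 10000000 = 11101111
01101110 XOR 11001000 = 10100110
01100110 XOR 00010000 = 01110110
01101001 XOR 00110011 = 01011010
01100111 XOR 00011110 = 01111001
00100000 XOR 11010100 = 11110100
01110100 XOR 11001100 = 10111000
01101000 XOR 01000101 = 00101101
01100101 XOR 00011001 = 01111100

00011101 11101111 10100110 01110110 01011010 01111001 11110100 10111000 00101101 01111100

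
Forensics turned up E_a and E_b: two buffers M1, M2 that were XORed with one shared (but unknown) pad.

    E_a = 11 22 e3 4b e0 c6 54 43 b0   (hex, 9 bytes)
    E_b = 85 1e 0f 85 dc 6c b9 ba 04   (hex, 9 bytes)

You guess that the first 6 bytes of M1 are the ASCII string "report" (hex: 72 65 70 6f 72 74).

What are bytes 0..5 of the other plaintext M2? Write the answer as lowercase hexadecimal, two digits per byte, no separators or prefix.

e6599ca14ede

First, E_a ⊕ E_b = (M1 ⊕ K) ⊕ (M2 ⊕ K) = M1 ⊕ M2, so the key drops out. Then M2 = (M1 ⊕ M2) ⊕ M1 over the first 6 bytes.
byte 0: (11 XOR 85) XOR 72 = 94 XOR 72 = e6
byte 1: (22 XOR 1e) XOR 65 = 3c XOR 65 = 59
byte 2: (e3 XOR 0f) XOR 70 = ec XOR 70 = 9c
byte 3: (4b XOR 85) XOR 6f = ce XOR 6f = a1
byte 4: (e0 XOR dc) XOR 72 = 3c XOR 72 = 4e
byte 5: (c6 XOR 6c) XOR 74 = aa XOR 74 = de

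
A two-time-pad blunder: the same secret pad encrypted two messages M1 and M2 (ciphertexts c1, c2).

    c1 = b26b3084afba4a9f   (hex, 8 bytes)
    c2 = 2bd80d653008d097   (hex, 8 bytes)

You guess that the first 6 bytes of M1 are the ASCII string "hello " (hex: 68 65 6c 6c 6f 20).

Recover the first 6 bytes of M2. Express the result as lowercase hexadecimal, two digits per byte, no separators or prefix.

f1d6518df092

First, c1 ⊕ c2 = (M1 ⊕ K) ⊕ (M2 ⊕ K) = M1 ⊕ M2, so the key drops out. Then M2 = (M1 ⊕ M2) ⊕ M1 over the first 6 bytes.
byte 0: (b2 xor 2b) xor 68 = 99 xor 68 = f1
byte 1: (6b xor d8) xor 65 = b3 xor 65 = d6
byte 2: (30 xor 0d) xor 6c = 3d xor 6c = 51
byte 3: (84 xor 65) xor 6c = e1 xor 6c = 8d
byte 4: (af xor 30) xor 6f = 9f xor 6f = f0
byte 5: (ba xor 08) xor 20 = b2 xor 20 = 92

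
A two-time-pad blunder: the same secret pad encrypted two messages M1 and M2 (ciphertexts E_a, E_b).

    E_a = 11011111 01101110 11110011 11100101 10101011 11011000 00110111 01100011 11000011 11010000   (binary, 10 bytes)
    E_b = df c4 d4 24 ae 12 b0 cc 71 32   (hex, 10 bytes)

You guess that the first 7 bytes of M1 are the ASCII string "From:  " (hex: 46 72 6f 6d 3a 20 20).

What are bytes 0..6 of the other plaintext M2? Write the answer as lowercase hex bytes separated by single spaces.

46 d8 48 ac 3f ea a7

First, E_a ⊕ E_b = (M1 ⊕ K) ⊕ (M2 ⊕ K) = M1 ⊕ M2, so the key drops out. Then M2 = (M1 ⊕ M2) ⊕ M1 over the first 7 bytes.
byte 0: (df XOR df) XOR 46 = 00 XOR 46 = 46
byte 1: (6e XOR c4) XOR 72 = aa XOR 72 = d8
byte 2: (f3 XOR d4) XOR 6f = 27 XOR 6f = 48
byte 3: (e5 XOR 24) XOR 6d = c1 XOR 6d = ac
byte 4: (ab XOR ae) XOR 3a = 05 XOR 3a = 3f
byte 5: (d8 XOR 12) XOR 20 = ca XOR 20 = ea
byte 6: (37 XOR b0) XOR 20 = 87 XOR 20 = a7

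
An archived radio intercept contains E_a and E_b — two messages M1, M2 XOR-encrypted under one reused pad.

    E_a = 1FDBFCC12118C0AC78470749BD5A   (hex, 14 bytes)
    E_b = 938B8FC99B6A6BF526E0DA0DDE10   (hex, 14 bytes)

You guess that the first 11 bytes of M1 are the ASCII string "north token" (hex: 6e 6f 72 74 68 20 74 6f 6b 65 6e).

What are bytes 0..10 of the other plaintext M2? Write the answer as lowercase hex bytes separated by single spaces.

First, E_a ⊕ E_b = (M1 ⊕ K) ⊕ (M2 ⊕ K) = M1 ⊕ M2, so the key drops out. Then M2 = (M1 ⊕ M2) ⊕ M1 over the first 11 bytes.
byte 0: (1f ^ 93) ^ 6e = 8c ^ 6e = e2
byte 1: (db ^ 8b) ^ 6f = 50 ^ 6f = 3f
byte 2: (fc ^ 8f) ^ 72 = 73 ^ 72 = 01
byte 3: (c1 ^ c9) ^ 74 = 08 ^ 74 = 7c
byte 4: (21 ^ 9b) ^ 68 = ba ^ 68 = d2
byte 5: (18 ^ 6a) ^ 20 = 72 ^ 20 = 52
byte 6: (c0 ^ 6b) ^ 74 = ab ^ 74 = df
byte 7: (ac ^ f5) ^ 6f = 59 ^ 6f = 36
byte 8: (78 ^ 26) ^ 6b = 5e ^ 6b = 35
byte 9: (47 ^ e0) ^ 65 = a7 ^ 65 = c2
byte 10: (07 ^ da) ^ 6e = dd ^ 6e = b3

e2 3f 01 7c d2 52 df 36 35 c2 b3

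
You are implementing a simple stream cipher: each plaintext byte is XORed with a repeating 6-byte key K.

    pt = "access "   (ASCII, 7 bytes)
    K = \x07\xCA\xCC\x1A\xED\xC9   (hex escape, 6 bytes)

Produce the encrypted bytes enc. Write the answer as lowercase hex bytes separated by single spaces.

The 6-byte key repeats, so the effective keystream is 07 ca cc 1a ed c9 07.
byte 0: 61 xor 07 = 66
byte 1: 63 xor ca = a9
byte 2: 63 xor cc = af
byte 3: 65 xor 1a = 7f
byte 4: 73 xor ed = 9e
byte 5: 73 xor c9 = ba
byte 6: 20 xor 07 = 27

66 a9 af 7f 9e ba 27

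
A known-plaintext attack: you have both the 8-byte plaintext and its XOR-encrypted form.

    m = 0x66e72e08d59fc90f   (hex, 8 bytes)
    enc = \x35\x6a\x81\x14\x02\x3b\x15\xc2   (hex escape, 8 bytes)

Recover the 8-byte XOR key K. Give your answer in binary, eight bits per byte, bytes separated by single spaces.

01010011 10001101 10101111 00011100 11010111 10100100 11011100 11001101

Since enc = m ⊕ K, XORing both sides with m gives K = m ⊕ enc.
byte 0: 66 ^ 35 = 53
byte 1: e7 ^ 6a = 8d
byte 2: 2e ^ 81 = af
byte 3: 08 ^ 14 = 1c
byte 4: d5 ^ 02 = d7
byte 5: 9f ^ 3b = a4
byte 6: c9 ^ 15 = dc
byte 7: 0f ^ c2 = cd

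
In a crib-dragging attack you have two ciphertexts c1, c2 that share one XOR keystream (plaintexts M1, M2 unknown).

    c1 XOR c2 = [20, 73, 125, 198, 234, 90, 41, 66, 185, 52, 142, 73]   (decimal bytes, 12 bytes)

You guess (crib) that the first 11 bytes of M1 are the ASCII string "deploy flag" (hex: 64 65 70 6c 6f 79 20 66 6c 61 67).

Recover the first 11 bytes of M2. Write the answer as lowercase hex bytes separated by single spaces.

70 2c 0d aa 85 23 09 24 d5 55 e9

Since c1 ⊕ c2 = M1 ⊕ M2, XORing with the guessed M1 bytes yields the corresponding M2 bytes: M2 = (c1 ⊕ c2) ⊕ M1.
byte 0:  20 ^ 100 = 112
byte 1:  73 ^ 101 =  44
byte 2: 125 ^ 112 =  13
byte 3: 198 ^ 108 = 170
byte 4: 234 ^ 111 = 133
byte 5:  90 ^ 121 =  35
byte 6:  41 ^  32 =   9
byte 7:  66 ^ 102 =  36
byte 8: 185 ^ 108 = 213
byte 9:  52 ^  97 =  85
byte 10: 142 ^ 103 = 233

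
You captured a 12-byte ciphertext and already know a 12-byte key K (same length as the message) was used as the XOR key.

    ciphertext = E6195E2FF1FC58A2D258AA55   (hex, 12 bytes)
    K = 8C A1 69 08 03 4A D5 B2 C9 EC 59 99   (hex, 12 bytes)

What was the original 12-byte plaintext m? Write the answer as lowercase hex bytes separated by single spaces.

6a b8 37 27 f2 b6 8d 10 1b b4 f3 cc

byte 0: e6 ^ 8c = 6a
byte 1: 19 ^ a1 = b8
byte 2: 5e ^ 69 = 37
byte 3: 2f ^ 08 = 27
byte 4: f1 ^ 03 = f2
byte 5: fc ^ 4a = b6
byte 6: 58 ^ d5 = 8d
byte 7: a2 ^ b2 = 10
byte 8: d2 ^ c9 = 1b
byte 9: 58 ^ ec = b4
byte 10: aa ^ 59 = f3
byte 11: 55 ^ 99 = cc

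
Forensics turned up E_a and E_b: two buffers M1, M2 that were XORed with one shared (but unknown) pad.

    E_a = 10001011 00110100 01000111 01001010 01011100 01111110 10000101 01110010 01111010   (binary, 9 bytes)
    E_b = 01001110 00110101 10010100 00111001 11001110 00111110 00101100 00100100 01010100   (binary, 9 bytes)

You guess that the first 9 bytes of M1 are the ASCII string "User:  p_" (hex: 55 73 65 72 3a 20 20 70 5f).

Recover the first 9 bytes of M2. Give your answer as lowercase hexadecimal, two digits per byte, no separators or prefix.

9072b601a860892671

First, E_a ⊕ E_b = (M1 ⊕ K) ⊕ (M2 ⊕ K) = M1 ⊕ M2, so the key drops out. Then M2 = (M1 ⊕ M2) ⊕ M1 over the first 9 bytes.
byte 0: (8b ⊕ 4e) ⊕ 55 = c5 ⊕ 55 = 90
byte 1: (34 ⊕ 35) ⊕ 73 = 01 ⊕ 73 = 72
byte 2: (47 ⊕ 94) ⊕ 65 = d3 ⊕ 65 = b6
byte 3: (4a ⊕ 39) ⊕ 72 = 73 ⊕ 72 = 01
byte 4: (5c ⊕ ce) ⊕ 3a = 92 ⊕ 3a = a8
byte 5: (7e ⊕ 3e) ⊕ 20 = 40 ⊕ 20 = 60
byte 6: (85 ⊕ 2c) ⊕ 20 = a9 ⊕ 20 = 89
byte 7: (72 ⊕ 24) ⊕ 70 = 56 ⊕ 70 = 26
byte 8: (7a ⊕ 54) ⊕ 5f = 2e ⊕ 5f = 71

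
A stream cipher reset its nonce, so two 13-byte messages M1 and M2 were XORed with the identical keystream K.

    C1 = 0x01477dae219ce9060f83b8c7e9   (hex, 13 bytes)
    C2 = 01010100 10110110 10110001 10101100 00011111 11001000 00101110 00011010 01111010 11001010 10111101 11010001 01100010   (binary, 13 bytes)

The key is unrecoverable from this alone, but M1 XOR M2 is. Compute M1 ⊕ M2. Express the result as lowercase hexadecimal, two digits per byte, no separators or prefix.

C1 ⊕ C2 = (M1 ⊕ K) ⊕ (M2 ⊕ K) = M1 ⊕ M2 — the shared key cancels under XOR.
byte 0:   1 xor  84 =  85
byte 1:  71 xor 182 = 241
byte 2: 125 xor 177 = 204
byte 3: 174 xor 172 =   2
byte 4:  33 xor  31 =  62
byte 5: 156 xor 200 =  84
byte 6: 233 xor  46 = 199
byte 7:   6 xor  26 =  28
byte 8:  15 xor 122 = 117
byte 9: 131 xor 202 =  73
byte 10: 184 xor 189 =   5
byte 11: 199 xor 209 =  22
byte 12: 233 xor  98 = 139

55f1cc023e54c71c754905168b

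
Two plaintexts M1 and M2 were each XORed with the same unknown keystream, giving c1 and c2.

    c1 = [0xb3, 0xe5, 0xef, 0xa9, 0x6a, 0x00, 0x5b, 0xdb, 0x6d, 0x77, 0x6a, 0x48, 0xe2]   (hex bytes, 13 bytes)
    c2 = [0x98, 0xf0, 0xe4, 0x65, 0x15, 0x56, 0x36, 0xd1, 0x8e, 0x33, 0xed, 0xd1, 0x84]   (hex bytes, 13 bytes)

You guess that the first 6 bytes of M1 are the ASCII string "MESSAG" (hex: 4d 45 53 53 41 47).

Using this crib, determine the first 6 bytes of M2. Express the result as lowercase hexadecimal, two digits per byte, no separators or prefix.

6650589f3e11

First, c1 ⊕ c2 = (M1 ⊕ K) ⊕ (M2 ⊕ K) = M1 ⊕ M2, so the key drops out. Then M2 = (M1 ⊕ M2) ⊕ M1 over the first 6 bytes.
byte 0: (b3 ⊕ 98) ⊕ 4d = 2b ⊕ 4d = 66
byte 1: (e5 ⊕ f0) ⊕ 45 = 15 ⊕ 45 = 50
byte 2: (ef ⊕ e4) ⊕ 53 = 0b ⊕ 53 = 58
byte 3: (a9 ⊕ 65) ⊕ 53 = cc ⊕ 53 = 9f
byte 4: (6a ⊕ 15) ⊕ 41 = 7f ⊕ 41 = 3e
byte 5: (00 ⊕ 56) ⊕ 47 = 56 ⊕ 47 = 11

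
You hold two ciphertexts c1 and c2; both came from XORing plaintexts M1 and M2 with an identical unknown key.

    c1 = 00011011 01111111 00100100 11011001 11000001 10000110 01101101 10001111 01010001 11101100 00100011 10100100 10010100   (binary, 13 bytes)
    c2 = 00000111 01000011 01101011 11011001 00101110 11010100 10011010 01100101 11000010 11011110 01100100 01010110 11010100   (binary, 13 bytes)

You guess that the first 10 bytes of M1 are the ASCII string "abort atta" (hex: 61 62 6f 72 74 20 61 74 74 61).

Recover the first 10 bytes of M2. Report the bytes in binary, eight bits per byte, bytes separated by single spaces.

First, c1 ⊕ c2 = (M1 ⊕ K) ⊕ (M2 ⊕ K) = M1 ⊕ M2, so the key drops out. Then M2 = (M1 ⊕ M2) ⊕ M1 over the first 10 bytes.
byte 0: (1b ^ 07) ^ 61 = 1c ^ 61 = 7d
byte 1: (7f ^ 43) ^ 62 = 3c ^ 62 = 5e
byte 2: (24 ^ 6b) ^ 6f = 4f ^ 6f = 20
byte 3: (d9 ^ d9) ^ 72 = 00 ^ 72 = 72
byte 4: (c1 ^ 2e) ^ 74 = ef ^ 74 = 9b
byte 5: (86 ^ d4) ^ 20 = 52 ^ 20 = 72
byte 6: (6d ^ 9a) ^ 61 = f7 ^ 61 = 96
byte 7: (8f ^ 65) ^ 74 = ea ^ 74 = 9e
byte 8: (51 ^ c2) ^ 74 = 93 ^ 74 = e7
byte 9: (ec ^ de) ^ 61 = 32 ^ 61 = 53

01111101 01011110 00100000 01110010 10011011 01110010 10010110 10011110 11100111 01010011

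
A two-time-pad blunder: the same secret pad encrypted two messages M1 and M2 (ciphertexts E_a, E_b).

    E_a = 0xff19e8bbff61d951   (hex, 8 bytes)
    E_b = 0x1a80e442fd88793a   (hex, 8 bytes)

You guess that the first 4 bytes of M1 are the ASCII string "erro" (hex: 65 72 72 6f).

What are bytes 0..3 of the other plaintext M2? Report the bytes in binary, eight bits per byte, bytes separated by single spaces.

First, E_a ⊕ E_b = (M1 ⊕ K) ⊕ (M2 ⊕ K) = M1 ⊕ M2, so the key drops out. Then M2 = (M1 ⊕ M2) ⊕ M1 over the first 4 bytes.
byte 0: (ff ⊕ 1a) ⊕ 65 = e5 ⊕ 65 = 80
byte 1: (19 ⊕ 80) ⊕ 72 = 99 ⊕ 72 = eb
byte 2: (e8 ⊕ e4) ⊕ 72 = 0c ⊕ 72 = 7e
byte 3: (bb ⊕ 42) ⊕ 6f = f9 ⊕ 6f = 96

10000000 11101011 01111110 10010110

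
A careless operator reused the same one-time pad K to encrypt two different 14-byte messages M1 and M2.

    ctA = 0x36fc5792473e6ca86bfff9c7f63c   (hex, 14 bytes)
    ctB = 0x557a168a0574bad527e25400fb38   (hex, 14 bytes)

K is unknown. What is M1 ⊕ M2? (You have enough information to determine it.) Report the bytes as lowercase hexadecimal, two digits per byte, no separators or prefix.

ctA ⊕ ctB = (M1 ⊕ K) ⊕ (M2 ⊕ K) = M1 ⊕ M2 — the shared key cancels under XOR.
36 ⊕ 55 = 63
fc ⊕ 7a = 86
57 ⊕ 16 = 41
92 ⊕ 8a = 18
47 ⊕ 05 = 42
3e ⊕ 74 = 4a
6c ⊕ ba = d6
a8 ⊕ d5 = 7d
6b ⊕ 27 = 4c
ff ⊕ e2 = 1d
f9 ⊕ 54 = ad
c7 ⊕ 00 = c7
f6 ⊕ fb = 0d
3c ⊕ 38 = 04

63864118424ad67d4c1dadc70d04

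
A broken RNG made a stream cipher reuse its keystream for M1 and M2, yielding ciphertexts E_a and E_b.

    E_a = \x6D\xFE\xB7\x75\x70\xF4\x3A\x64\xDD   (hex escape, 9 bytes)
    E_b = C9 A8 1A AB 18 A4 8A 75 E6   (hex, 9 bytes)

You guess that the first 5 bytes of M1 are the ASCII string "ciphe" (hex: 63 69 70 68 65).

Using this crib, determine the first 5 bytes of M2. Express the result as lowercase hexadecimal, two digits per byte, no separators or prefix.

c73fddb60d

First, E_a ⊕ E_b = (M1 ⊕ K) ⊕ (M2 ⊕ K) = M1 ⊕ M2, so the key drops out. Then M2 = (M1 ⊕ M2) ⊕ M1 over the first 5 bytes.
byte 0: (6d ^ c9) ^ 63 = a4 ^ 63 = c7
byte 1: (fe ^ a8) ^ 69 = 56 ^ 69 = 3f
byte 2: (b7 ^ 1a) ^ 70 = ad ^ 70 = dd
byte 3: (75 ^ ab) ^ 68 = de ^ 68 = b6
byte 4: (70 ^ 18) ^ 65 = 68 ^ 65 = 0d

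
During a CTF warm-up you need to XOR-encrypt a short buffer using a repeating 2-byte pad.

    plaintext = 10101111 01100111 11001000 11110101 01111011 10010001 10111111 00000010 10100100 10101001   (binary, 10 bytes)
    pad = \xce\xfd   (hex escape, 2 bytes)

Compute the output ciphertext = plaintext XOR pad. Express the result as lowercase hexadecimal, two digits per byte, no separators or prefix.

619a0608b56c71ff6a54

The 2-byte key repeats, so the effective keystream is ce fd ce fd ce fd ce fd ce fd.
byte 0: af XOR ce = 61
byte 1: 67 XOR fd = 9a
byte 2: c8 XOR ce = 06
byte 3: f5 XOR fd = 08
byte 4: 7b XOR ce = b5
byte 5: 91 XOR fd = 6c
byte 6: bf XOR ce = 71
byte 7: 02 XOR fd = ff
byte 8: a4 XOR ce = 6a
byte 9: a9 XOR fd = 54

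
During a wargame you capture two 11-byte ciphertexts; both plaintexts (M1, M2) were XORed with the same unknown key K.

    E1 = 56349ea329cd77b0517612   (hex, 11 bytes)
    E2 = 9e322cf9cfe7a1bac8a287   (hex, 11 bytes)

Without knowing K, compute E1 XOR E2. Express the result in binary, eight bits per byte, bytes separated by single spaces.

11001000 00000110 10110010 01011010 11100110 00101010 11010110 00001010 10011001 11010100 10010101

E1 ⊕ E2 = (M1 ⊕ K) ⊕ (M2 ⊕ K) = M1 ⊕ M2 — the shared key cancels under XOR.
byte 0: 56 ⊕ 9e = c8
byte 1: 34 ⊕ 32 = 06
byte 2: 9e ⊕ 2c = b2
byte 3: a3 ⊕ f9 = 5a
byte 4: 29 ⊕ cf = e6
byte 5: cd ⊕ e7 = 2a
byte 6: 77 ⊕ a1 = d6
byte 7: b0 ⊕ ba = 0a
byte 8: 51 ⊕ c8 = 99
byte 9: 76 ⊕ a2 = d4
byte 10: 12 ⊕ 87 = 95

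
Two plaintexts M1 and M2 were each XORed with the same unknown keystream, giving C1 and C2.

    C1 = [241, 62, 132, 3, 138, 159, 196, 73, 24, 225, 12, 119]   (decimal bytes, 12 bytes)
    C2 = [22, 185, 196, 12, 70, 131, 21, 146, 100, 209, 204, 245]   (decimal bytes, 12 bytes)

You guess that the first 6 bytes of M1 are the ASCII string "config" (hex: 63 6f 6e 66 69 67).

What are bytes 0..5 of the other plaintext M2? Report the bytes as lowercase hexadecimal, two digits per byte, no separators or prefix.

84e82e69a57b

First, C1 ⊕ C2 = (M1 ⊕ K) ⊕ (M2 ⊕ K) = M1 ⊕ M2, so the key drops out. Then M2 = (M1 ⊕ M2) ⊕ M1 over the first 6 bytes.
byte 0: (f1 XOR 16) XOR 63 = e7 XOR 63 = 84
byte 1: (3e XOR b9) XOR 6f = 87 XOR 6f = e8
byte 2: (84 XOR c4) XOR 6e = 40 XOR 6e = 2e
byte 3: (03 XOR 0c) XOR 66 = 0f XOR 66 = 69
byte 4: (8a XOR 46) XOR 69 = cc XOR 69 = a5
byte 5: (9f XOR 83) XOR 67 = 1c XOR 67 = 7b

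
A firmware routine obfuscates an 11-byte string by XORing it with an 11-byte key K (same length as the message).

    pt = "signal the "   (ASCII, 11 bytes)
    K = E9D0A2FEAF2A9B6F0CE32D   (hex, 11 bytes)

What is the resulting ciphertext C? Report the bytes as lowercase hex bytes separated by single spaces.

73 ⊕ e9 = 9a
69 ⊕ d0 = b9
67 ⊕ a2 = c5
6e ⊕ fe = 90
61 ⊕ af = ce
6c ⊕ 2a = 46
20 ⊕ 9b = bb
74 ⊕ 6f = 1b
68 ⊕ 0c = 64
65 ⊕ e3 = 86
20 ⊕ 2d = 0d

9a b9 c5 90 ce 46 bb 1b 64 86 0d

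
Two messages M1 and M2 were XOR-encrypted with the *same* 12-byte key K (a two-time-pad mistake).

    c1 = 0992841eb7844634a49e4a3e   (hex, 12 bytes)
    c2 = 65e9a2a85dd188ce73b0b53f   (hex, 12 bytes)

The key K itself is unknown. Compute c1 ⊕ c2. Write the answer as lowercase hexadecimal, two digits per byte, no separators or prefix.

6c7b26b6ea55cefad72eff01

c1 ⊕ c2 = (M1 ⊕ K) ⊕ (M2 ⊕ K) = M1 ⊕ M2 — the shared key cancels under XOR.
09 ^ 65 = 6c
92 ^ e9 = 7b
84 ^ a2 = 26
1e ^ a8 = b6
b7 ^ 5d = ea
84 ^ d1 = 55
46 ^ 88 = ce
34 ^ ce = fa
a4 ^ 73 = d7
9e ^ b0 = 2e
4a ^ b5 = ff
3e ^ 3f = 01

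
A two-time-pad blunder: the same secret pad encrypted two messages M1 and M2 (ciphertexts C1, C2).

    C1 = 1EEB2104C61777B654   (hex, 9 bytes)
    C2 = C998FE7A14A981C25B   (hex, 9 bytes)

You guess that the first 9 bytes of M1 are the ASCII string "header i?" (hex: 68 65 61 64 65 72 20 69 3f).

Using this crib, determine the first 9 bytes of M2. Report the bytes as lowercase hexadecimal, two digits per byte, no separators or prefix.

bf16be1ab7ccd61d30

First, C1 ⊕ C2 = (M1 ⊕ K) ⊕ (M2 ⊕ K) = M1 ⊕ M2, so the key drops out. Then M2 = (M1 ⊕ M2) ⊕ M1 over the first 9 bytes.
byte 0: (1e ⊕ c9) ⊕ 68 = d7 ⊕ 68 = bf
byte 1: (eb ⊕ 98) ⊕ 65 = 73 ⊕ 65 = 16
byte 2: (21 ⊕ fe) ⊕ 61 = df ⊕ 61 = be
byte 3: (04 ⊕ 7a) ⊕ 64 = 7e ⊕ 64 = 1a
byte 4: (c6 ⊕ 14) ⊕ 65 = d2 ⊕ 65 = b7
byte 5: (17 ⊕ a9) ⊕ 72 = be ⊕ 72 = cc
byte 6: (77 ⊕ 81) ⊕ 20 = f6 ⊕ 20 = d6
byte 7: (b6 ⊕ c2) ⊕ 69 = 74 ⊕ 69 = 1d
byte 8: (54 ⊕ 5b) ⊕ 3f = 0f ⊕ 3f = 30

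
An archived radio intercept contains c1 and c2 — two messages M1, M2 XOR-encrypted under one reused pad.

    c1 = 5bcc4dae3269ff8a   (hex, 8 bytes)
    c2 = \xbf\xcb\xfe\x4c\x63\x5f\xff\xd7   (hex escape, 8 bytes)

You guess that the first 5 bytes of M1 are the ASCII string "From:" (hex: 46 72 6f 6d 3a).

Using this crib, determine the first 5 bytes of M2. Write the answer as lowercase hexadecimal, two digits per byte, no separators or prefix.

a275dc8f6b

First, c1 ⊕ c2 = (M1 ⊕ K) ⊕ (M2 ⊕ K) = M1 ⊕ M2, so the key drops out. Then M2 = (M1 ⊕ M2) ⊕ M1 over the first 5 bytes.
byte 0: (5b xor bf) xor 46 = e4 xor 46 = a2
byte 1: (cc xor cb) xor 72 = 07 xor 72 = 75
byte 2: (4d xor fe) xor 6f = b3 xor 6f = dc
byte 3: (ae xor 4c) xor 6d = e2 xor 6d = 8f
byte 4: (32 xor 63) xor 3a = 51 xor 3a = 6b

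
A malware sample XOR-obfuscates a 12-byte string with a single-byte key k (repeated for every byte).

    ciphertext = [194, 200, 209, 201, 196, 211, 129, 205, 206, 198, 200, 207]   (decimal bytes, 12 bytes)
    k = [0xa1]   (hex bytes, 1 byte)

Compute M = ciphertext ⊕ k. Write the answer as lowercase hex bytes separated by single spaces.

63 69 70 68 65 72 20 6c 6f 67 69 6e

The 1-byte key repeats, so the effective keystream is a1 a1 a1 a1 a1 a1 a1 a1 a1 a1 a1 a1.
byte 0: c2 XOR a1 = 63
byte 1: c8 XOR a1 = 69
byte 2: d1 XOR a1 = 70
byte 3: c9 XOR a1 = 68
byte 4: c4 XOR a1 = 65
byte 5: d3 XOR a1 = 72
byte 6: 81 XOR a1 = 20
byte 7: cd XOR a1 = 6c
byte 8: ce XOR a1 = 6f
byte 9: c6 XOR a1 = 67
byte 10: c8 XOR a1 = 69
byte 11: cf XOR a1 = 6e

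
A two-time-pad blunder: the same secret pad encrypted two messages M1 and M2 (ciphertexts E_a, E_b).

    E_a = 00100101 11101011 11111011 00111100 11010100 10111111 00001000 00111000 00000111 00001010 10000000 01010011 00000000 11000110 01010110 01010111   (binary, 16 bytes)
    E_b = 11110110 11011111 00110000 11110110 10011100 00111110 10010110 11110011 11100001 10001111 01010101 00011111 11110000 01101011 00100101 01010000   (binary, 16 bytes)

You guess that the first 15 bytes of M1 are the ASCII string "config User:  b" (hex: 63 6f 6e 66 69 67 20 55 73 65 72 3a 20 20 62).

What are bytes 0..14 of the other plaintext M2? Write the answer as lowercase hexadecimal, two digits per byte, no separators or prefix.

First, E_a ⊕ E_b = (M1 ⊕ K) ⊕ (M2 ⊕ K) = M1 ⊕ M2, so the key drops out. Then M2 = (M1 ⊕ M2) ⊕ M1 over the first 15 bytes.
byte 0: (25 XOR f6) XOR 63 = d3 XOR 63 = b0
byte 1: (eb XOR df) XOR 6f = 34 XOR 6f = 5b
byte 2: (fb XOR 30) XOR 6e = cb XOR 6e = a5
byte 3: (3c XOR f6) XOR 66 = ca XOR 66 = ac
byte 4: (d4 XOR 9c) XOR 69 = 48 XOR 69 = 21
byte 5: (bf XOR 3e) XOR 67 = 81 XOR 67 = e6
byte 6: (08 XOR 96) XOR 20 = 9e XOR 20 = be
byte 7: (38 XOR f3) XOR 55 = cb XOR 55 = 9e
byte 8: (07 XOR e1) XOR 73 = e6 XOR 73 = 95
byte 9: (0a XOR 8f) XOR 65 = 85 XOR 65 = e0
byte 10: (80 XOR 55) XOR 72 = d5 XOR 72 = a7
byte 11: (53 XOR 1f) XOR 3a = 4c XOR 3a = 76
byte 12: (00 XOR f0) XOR 20 = f0 XOR 20 = d0
byte 13: (c6 XOR 6b) XOR 20 = ad XOR 20 = 8d
byte 14: (56 XOR 25) XOR 62 = 73 XOR 62 = 11

b05ba5ac21e6be9e95e0a776d08d11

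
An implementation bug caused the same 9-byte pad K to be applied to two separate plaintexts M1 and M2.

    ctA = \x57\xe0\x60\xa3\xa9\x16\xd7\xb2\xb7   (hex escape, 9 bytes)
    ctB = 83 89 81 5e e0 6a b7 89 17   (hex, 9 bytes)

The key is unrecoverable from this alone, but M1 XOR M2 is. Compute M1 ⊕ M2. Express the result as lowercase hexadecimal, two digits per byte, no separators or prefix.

d469e1fd497c603ba0

ctA ⊕ ctB = (M1 ⊕ K) ⊕ (M2 ⊕ K) = M1 ⊕ M2 — the shared key cancels under XOR.
57 xor 83 = d4
e0 xor 89 = 69
60 xor 81 = e1
a3 xor 5e = fd
a9 xor e0 = 49
16 xor 6a = 7c
d7 xor b7 = 60
b2 xor 89 = 3b
b7 xor 17 = a0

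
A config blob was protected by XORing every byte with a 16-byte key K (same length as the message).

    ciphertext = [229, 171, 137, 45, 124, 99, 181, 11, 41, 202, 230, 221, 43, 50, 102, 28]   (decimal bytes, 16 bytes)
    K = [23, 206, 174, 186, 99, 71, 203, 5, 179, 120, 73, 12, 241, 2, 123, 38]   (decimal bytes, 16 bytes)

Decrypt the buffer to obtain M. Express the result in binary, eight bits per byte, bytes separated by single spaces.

XOR is its own inverse, so applying the key byte-wise gives the result directly.
e5 xor 17 = f2
ab xor ce = 65
89 xor ae = 27
2d xor ba = 97
7c xor 63 = 1f
63 xor 47 = 24
b5 xor cb = 7e
0b xor 05 = 0e
29 xor b3 = 9a
ca xor 78 = b2
e6 xor 49 = af
dd xor 0c = d1
2b xor f1 = da
32 xor 02 = 30
66 xor 7b = 1d
1c xor 26 = 3a

11110010 01100101 00100111 10010111 00011111 00100100 01111110 00001110 10011010 10110010 10101111 11010001 11011010 00110000 00011101 00111010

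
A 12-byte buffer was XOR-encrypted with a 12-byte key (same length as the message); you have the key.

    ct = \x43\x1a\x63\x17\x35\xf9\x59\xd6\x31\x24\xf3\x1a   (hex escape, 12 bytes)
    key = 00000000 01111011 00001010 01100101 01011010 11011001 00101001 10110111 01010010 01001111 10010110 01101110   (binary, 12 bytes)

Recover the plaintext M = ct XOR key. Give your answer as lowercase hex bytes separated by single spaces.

43 61 69 72 6f 20 70 61 63 6b 65 74

XOR is its own inverse, so applying the key byte-wise gives the result directly.
43 xor 00 = 43
1a xor 7b = 61
63 xor 0a = 69
17 xor 65 = 72
35 xor 5a = 6f
f9 xor d9 = 20
59 xor 29 = 70
d6 xor b7 = 61
31 xor 52 = 63
24 xor 4f = 6b
f3 xor 96 = 65
1a xor 6e = 74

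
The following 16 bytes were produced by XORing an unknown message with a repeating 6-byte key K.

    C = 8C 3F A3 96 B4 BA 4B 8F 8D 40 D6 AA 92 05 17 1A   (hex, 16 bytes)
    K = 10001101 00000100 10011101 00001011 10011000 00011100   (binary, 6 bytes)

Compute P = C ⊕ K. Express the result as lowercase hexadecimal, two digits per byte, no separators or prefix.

013b3e9d2ca6c68b104b4eb61f018a11

The 6-byte key repeats, so the effective keystream is 8d 04 9d 0b 98 1c 8d 04 9d 0b 98 1c 8d 04 9d 0b.
byte 0: 8c xor 8d = 01
byte 1: 3f xor 04 = 3b
byte 2: a3 xor 9d = 3e
byte 3: 96 xor 0b = 9d
byte 4: b4 xor 98 = 2c
byte 5: ba xor 1c = a6
byte 6: 4b xor 8d = c6
byte 7: 8f xor 04 = 8b
byte 8: 8d xor 9d = 10
byte 9: 40 xor 0b = 4b
byte 10: d6 xor 98 = 4e
byte 11: aa xor 1c = b6
byte 12: 92 xor 8d = 1f
byte 13: 05 xor 04 = 01
byte 14: 17 xor 9d = 8a
byte 15: 1a xor 0b = 11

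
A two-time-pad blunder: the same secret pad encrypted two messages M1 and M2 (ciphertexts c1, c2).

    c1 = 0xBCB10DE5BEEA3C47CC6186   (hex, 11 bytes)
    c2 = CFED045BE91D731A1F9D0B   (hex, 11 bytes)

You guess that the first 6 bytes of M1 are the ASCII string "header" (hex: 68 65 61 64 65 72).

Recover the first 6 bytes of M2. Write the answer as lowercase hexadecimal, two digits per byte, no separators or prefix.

1b3968da3285

First, c1 ⊕ c2 = (M1 ⊕ K) ⊕ (M2 ⊕ K) = M1 ⊕ M2, so the key drops out. Then M2 = (M1 ⊕ M2) ⊕ M1 over the first 6 bytes.
byte 0: (bc ^ cf) ^ 68 = 73 ^ 68 = 1b
byte 1: (b1 ^ ed) ^ 65 = 5c ^ 65 = 39
byte 2: (0d ^ 04) ^ 61 = 09 ^ 61 = 68
byte 3: (e5 ^ 5b) ^ 64 = be ^ 64 = da
byte 4: (be ^ e9) ^ 65 = 57 ^ 65 = 32
byte 5: (ea ^ 1d) ^ 72 = f7 ^ 72 = 85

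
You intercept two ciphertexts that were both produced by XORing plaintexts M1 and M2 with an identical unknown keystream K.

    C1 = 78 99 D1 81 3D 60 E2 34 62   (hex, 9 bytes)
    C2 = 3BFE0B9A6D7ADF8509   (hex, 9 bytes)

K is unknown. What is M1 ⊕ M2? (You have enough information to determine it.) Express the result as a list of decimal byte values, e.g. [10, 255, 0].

[67, 103, 218, 27, 80, 26, 61, 177, 107]

C1 ⊕ C2 = (M1 ⊕ K) ⊕ (M2 ⊕ K) = M1 ⊕ M2 — the shared key cancels under XOR.
78 ⊕ 3b = 43
99 ⊕ fe = 67
d1 ⊕ 0b = da
81 ⊕ 9a = 1b
3d ⊕ 6d = 50
60 ⊕ 7a = 1a
e2 ⊕ df = 3d
34 ⊕ 85 = b1
62 ⊕ 09 = 6b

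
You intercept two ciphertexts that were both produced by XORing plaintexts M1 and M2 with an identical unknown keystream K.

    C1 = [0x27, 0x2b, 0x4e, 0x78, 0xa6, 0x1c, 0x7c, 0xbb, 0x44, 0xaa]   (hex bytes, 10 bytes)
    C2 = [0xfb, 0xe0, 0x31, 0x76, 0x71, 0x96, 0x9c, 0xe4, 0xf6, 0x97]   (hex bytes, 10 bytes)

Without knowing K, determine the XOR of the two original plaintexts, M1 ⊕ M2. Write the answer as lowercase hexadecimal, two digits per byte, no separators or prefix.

C1 ⊕ C2 = (M1 ⊕ K) ⊕ (M2 ⊕ K) = M1 ⊕ M2 — the shared key cancels under XOR.
27 ⊕ fb = dc
2b ⊕ e0 = cb
4e ⊕ 31 = 7f
78 ⊕ 76 = 0e
a6 ⊕ 71 = d7
1c ⊕ 96 = 8a
7c ⊕ 9c = e0
bb ⊕ e4 = 5f
44 ⊕ f6 = b2
aa ⊕ 97 = 3d

dccb7f0ed78ae05fb23d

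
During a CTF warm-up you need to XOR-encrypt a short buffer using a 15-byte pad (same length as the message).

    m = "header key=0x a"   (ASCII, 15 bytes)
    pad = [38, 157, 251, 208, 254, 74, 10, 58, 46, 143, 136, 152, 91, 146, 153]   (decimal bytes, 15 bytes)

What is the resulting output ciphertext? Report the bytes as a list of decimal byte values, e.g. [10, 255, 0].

[78, 248, 154, 180, 155, 56, 42, 81, 75, 246, 181, 168, 35, 178, 248]

68 ^ 26 = 4e
65 ^ 9d = f8
61 ^ fb = 9a
64 ^ d0 = b4
65 ^ fe = 9b
72 ^ 4a = 38
20 ^ 0a = 2a
6b ^ 3a = 51
65 ^ 2e = 4b
79 ^ 8f = f6
3d ^ 88 = b5
30 ^ 98 = a8
78 ^ 5b = 23
20 ^ 92 = b2
61 ^ 99 = f8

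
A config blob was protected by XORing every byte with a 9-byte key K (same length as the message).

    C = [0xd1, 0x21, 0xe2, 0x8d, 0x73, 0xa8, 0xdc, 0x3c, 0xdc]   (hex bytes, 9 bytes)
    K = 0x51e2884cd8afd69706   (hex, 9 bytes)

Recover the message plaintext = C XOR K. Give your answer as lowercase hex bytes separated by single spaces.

80 c3 6a c1 ab 07 0a ab da

d1 xor 51 = 80
21 xor e2 = c3
e2 xor 88 = 6a
8d xor 4c = c1
73 xor d8 = ab
a8 xor af = 07
dc xor d6 = 0a
3c xor 97 = ab
dc xor 06 = da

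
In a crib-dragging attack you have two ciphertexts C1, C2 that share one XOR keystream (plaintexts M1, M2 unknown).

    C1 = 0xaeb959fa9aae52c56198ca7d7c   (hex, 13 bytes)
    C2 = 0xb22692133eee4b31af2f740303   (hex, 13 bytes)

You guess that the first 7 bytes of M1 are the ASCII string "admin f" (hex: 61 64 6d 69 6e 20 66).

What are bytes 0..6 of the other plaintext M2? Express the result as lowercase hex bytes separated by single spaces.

7d fb a6 80 ca 60 7f

First, C1 ⊕ C2 = (M1 ⊕ K) ⊕ (M2 ⊕ K) = M1 ⊕ M2, so the key drops out. Then M2 = (M1 ⊕ M2) ⊕ M1 over the first 7 bytes.
byte 0: (ae xor b2) xor 61 = 1c xor 61 = 7d
byte 1: (b9 xor 26) xor 64 = 9f xor 64 = fb
byte 2: (59 xor 92) xor 6d = cb xor 6d = a6
byte 3: (fa xor 13) xor 69 = e9 xor 69 = 80
byte 4: (9a xor 3e) xor 6e = a4 xor 6e = ca
byte 5: (ae xor ee) xor 20 = 40 xor 20 = 60
byte 6: (52 xor 4b) xor 66 = 19 xor 66 = 7f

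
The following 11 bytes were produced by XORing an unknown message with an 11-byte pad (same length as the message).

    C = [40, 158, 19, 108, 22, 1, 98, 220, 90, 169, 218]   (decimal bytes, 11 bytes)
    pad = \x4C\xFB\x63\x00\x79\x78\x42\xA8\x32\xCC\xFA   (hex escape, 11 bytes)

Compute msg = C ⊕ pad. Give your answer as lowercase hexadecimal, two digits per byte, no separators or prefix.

byte 0: 28 ^ 4c = 64
byte 1: 9e ^ fb = 65
byte 2: 13 ^ 63 = 70
byte 3: 6c ^ 00 = 6c
byte 4: 16 ^ 79 = 6f
byte 5: 01 ^ 78 = 79
byte 6: 62 ^ 42 = 20
byte 7: dc ^ a8 = 74
byte 8: 5a ^ 32 = 68
byte 9: a9 ^ cc = 65
byte 10: da ^ fa = 20

6465706c6f792074686520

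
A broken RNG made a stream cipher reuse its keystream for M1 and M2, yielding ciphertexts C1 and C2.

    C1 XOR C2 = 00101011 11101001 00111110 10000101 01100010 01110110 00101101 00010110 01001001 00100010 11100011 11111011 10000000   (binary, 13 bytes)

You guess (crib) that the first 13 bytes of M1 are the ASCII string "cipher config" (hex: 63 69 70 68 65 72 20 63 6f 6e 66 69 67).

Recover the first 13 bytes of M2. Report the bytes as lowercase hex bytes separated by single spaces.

Since C1 ⊕ C2 = M1 ⊕ M2, XORing with the guessed M1 bytes yields the corresponding M2 bytes: M2 = (C1 ⊕ C2) ⊕ M1.
2b ⊕ 63 = 48
e9 ⊕ 69 = 80
3e ⊕ 70 = 4e
85 ⊕ 68 = ed
62 ⊕ 65 = 07
76 ⊕ 72 = 04
2d ⊕ 20 = 0d
16 ⊕ 63 = 75
49 ⊕ 6f = 26
22 ⊕ 6e = 4c
e3 ⊕ 66 = 85
fb ⊕ 69 = 92
80 ⊕ 67 = e7

48 80 4e ed 07 04 0d 75 26 4c 85 92 e7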